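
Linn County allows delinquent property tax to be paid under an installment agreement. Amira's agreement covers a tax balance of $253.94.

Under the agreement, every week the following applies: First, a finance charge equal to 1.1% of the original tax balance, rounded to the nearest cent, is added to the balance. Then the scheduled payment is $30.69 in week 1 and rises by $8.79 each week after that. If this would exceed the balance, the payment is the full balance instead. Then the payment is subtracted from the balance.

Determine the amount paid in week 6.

Week 1: opening $253.94; interest $2.79 → $256.73; payment $30.69; balance $226.04
Week 2: opening $226.04; interest $2.79 → $228.83; payment $39.48; balance $189.35
Week 3: opening $189.35; interest $2.79 → $192.14; payment $48.27; balance $143.87
Week 4: opening $143.87; interest $2.79 → $146.66; payment $57.06; balance $89.60
Week 5: opening $89.60; interest $2.79 → $92.39; payment $65.85; balance $26.54
Week 6: opening $26.54; interest $2.79 → $29.33; payment $29.33; balance $0.00

$29.33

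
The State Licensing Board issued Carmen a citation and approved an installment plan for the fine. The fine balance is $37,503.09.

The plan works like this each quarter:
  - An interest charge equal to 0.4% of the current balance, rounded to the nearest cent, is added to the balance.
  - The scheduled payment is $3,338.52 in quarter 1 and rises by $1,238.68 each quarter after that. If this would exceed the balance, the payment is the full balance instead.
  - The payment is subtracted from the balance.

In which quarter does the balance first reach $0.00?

Quarter 1: opening $37,503.09; interest $150.01 → $37,653.10; payment $3,338.52; balance $34,314.58
Quarter 2: opening $34,314.58; interest $137.26 → $34,451.84; payment $4,577.20; balance $29,874.64
Quarter 3: opening $29,874.64; interest $119.50 → $29,994.14; payment $5,815.88; balance $24,178.26
Quarter 4: opening $24,178.26; interest $96.71 → $24,274.97; payment $7,054.56; balance $17,220.41
Quarter 5: opening $17,220.41; interest $68.88 → $17,289.29; payment $8,293.24; balance $8,996.05
Quarter 6: opening $8,996.05; interest $35.98 → $9,032.03; payment $9,032.03; balance $0.00
Balance reaches $0.00 in quarter 6.

6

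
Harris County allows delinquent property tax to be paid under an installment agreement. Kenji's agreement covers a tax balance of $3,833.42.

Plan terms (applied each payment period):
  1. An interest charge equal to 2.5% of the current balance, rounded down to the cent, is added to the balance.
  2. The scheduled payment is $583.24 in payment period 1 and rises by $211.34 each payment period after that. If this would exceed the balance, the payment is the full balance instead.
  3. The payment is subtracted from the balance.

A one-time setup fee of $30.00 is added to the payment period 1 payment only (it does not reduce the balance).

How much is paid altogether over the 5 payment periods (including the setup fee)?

$4,164.14

Payment period 1: $3,833.42 +$95.83 interest = $3,929.25; pay $583.24 (+ $30.00 fee) → $3,346.01
Payment period 2: $3,346.01 +$83.65 interest = $3,429.66; pay $794.58 → $2,635.08
Payment period 3: $2,635.08 +$65.87 interest = $2,700.95; pay $1,005.92 → $1,695.03
Payment period 4: $1,695.03 +$42.37 interest = $1,737.40; pay $1,217.26 → $520.14
Payment period 5: $520.14 +$13.00 interest = $533.14; pay $533.14 → $0.00
Total paid: $4,164.14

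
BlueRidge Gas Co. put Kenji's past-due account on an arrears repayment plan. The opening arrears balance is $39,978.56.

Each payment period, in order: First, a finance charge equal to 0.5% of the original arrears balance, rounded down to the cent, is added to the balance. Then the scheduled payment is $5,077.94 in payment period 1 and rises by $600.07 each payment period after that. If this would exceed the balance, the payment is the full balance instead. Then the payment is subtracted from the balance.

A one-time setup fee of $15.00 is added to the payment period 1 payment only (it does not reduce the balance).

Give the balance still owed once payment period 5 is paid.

Payment period 1: opening $39,978.56; interest $199.89 → $40,178.45; payment $5,077.94 (+ $15.00 fee); balance $35,100.51
Payment period 2: opening $35,100.51; interest $199.89 → $35,300.40; payment $5,678.01; balance $29,622.39
Payment period 3: opening $29,622.39; interest $199.89 → $29,822.28; payment $6,278.08; balance $23,544.20
Payment period 4: opening $23,544.20; interest $199.89 → $23,744.09; payment $6,878.15; balance $16,865.94
Payment period 5: opening $16,865.94; interest $199.89 → $17,065.83; payment $7,478.22; balance $9,587.61

$9,587.61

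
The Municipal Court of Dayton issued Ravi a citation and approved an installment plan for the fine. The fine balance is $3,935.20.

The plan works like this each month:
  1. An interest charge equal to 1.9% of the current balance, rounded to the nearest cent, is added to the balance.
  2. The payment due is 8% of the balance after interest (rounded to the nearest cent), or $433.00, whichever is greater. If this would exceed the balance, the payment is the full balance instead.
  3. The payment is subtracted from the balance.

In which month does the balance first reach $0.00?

11

Month 1: opening $3,935.20; interest $74.77 → $4,009.97; payment $433.00; balance $3,576.97
Month 2: opening $3,576.97; interest $67.96 → $3,644.93; payment $433.00; balance $3,211.93
Month 3: opening $3,211.93; interest $61.03 → $3,272.96; payment $433.00; balance $2,839.96
Month 4: opening $2,839.96; interest $53.96 → $2,893.92; payment $433.00; balance $2,460.92
Month 5: opening $2,460.92; interest $46.76 → $2,507.68; payment $433.00; balance $2,074.68
Month 6: opening $2,074.68; interest $39.42 → $2,114.10; payment $433.00; balance $1,681.10
Month 7: opening $1,681.10; interest $31.94 → $1,713.04; payment $433.00; balance $1,280.04
Month 8: opening $1,280.04; interest $24.32 → $1,304.36; payment $433.00; balance $871.36
Month 9: opening $871.36; interest $16.56 → $887.92; payment $433.00; balance $454.92
Month 10: opening $454.92; interest $8.64 → $463.56; payment $433.00; balance $30.56
Month 11: opening $30.56; interest $0.58 → $31.14; payment $31.14; balance $0.00
Balance reaches $0.00 in month 11.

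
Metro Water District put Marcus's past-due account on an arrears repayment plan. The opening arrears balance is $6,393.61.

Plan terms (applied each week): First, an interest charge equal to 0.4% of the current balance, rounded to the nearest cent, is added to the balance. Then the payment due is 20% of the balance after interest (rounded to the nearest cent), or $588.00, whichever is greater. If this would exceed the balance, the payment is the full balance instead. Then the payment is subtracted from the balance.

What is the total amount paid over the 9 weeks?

$6,499.50

Week 1: opening $6,393.61; interest $25.57 → $6,419.18; payment $1,283.84; balance $5,135.34
Week 2: opening $5,135.34; interest $20.54 → $5,155.88; payment $1,031.18; balance $4,124.70
Week 3: opening $4,124.70; interest $16.50 → $4,141.20; payment $828.24; balance $3,312.96
Week 4: opening $3,312.96; interest $13.25 → $3,326.21; payment $665.24; balance $2,660.97
Week 5: opening $2,660.97; interest $10.64 → $2,671.61; payment $588.00; balance $2,083.61
Week 6: opening $2,083.61; interest $8.33 → $2,091.94; payment $588.00; balance $1,503.94
Week 7: opening $1,503.94; interest $6.02 → $1,509.96; payment $588.00; balance $921.96
Week 8: opening $921.96; interest $3.69 → $925.65; payment $588.00; balance $337.65
Week 9: opening $337.65; interest $1.35 → $339.00; payment $339.00; balance $0.00
Total paid: $6,499.50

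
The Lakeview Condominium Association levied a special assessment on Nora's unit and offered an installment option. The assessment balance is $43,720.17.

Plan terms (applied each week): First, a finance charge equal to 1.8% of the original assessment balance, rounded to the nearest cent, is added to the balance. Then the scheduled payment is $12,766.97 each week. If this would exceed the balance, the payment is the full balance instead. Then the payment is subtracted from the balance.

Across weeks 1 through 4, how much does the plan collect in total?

# | Opening | Interest | Payment | End bal
1 | $43,720.17 | $786.96 | $12,766.97 | $31,740.16
2 | $31,740.16 | $786.96 | $12,766.97 | $19,760.15
3 | $19,760.15 | $786.96 | $12,766.97 | $7,780.14
4 | $7,780.14 | $786.96 | $8,567.10 | $0.00
Total paid: $46,868.01

$46,868.01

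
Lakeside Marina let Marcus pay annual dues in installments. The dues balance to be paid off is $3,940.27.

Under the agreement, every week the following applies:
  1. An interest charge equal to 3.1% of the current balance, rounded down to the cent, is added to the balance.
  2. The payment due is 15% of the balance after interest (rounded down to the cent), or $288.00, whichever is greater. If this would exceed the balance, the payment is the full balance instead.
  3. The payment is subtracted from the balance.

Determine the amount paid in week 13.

Week 1: $3,940.27 +$122.14 interest = $4,062.41; pay $609.36 → $3,453.05
Week 2: $3,453.05 +$107.04 interest = $3,560.09; pay $534.01 → $3,026.08
Week 3: $3,026.08 +$93.80 interest = $3,119.88; pay $467.98 → $2,651.90
Week 4: $2,651.90 +$82.20 interest = $2,734.10; pay $410.11 → $2,323.99
Week 5: $2,323.99 +$72.04 interest = $2,396.03; pay $359.40 → $2,036.63
Week 6: $2,036.63 +$63.13 interest = $2,099.76; pay $314.96 → $1,784.80
Week 7: $1,784.80 +$55.32 interest = $1,840.12; pay $288.00 → $1,552.12
Week 8: $1,552.12 +$48.11 interest = $1,600.23; pay $288.00 → $1,312.23
Week 9: $1,312.23 +$40.67 interest = $1,352.90; pay $288.00 → $1,064.90
Week 10: $1,064.90 +$33.01 interest = $1,097.91; pay $288.00 → $809.91
Week 11: $809.91 +$25.10 interest = $835.01; pay $288.00 → $547.01
Week 12: $547.01 +$16.95 interest = $563.96; pay $288.00 → $275.96
Week 13: $275.96 +$8.55 interest = $284.51; pay $284.51 → $0.00

$284.51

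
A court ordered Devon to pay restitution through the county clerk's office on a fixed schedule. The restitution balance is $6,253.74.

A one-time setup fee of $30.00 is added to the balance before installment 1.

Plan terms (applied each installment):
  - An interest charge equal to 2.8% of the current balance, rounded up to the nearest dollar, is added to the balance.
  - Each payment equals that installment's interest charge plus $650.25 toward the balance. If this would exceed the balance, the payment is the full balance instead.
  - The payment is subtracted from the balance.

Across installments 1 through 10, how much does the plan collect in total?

$7,228.74

Installment 1: opening $6,283.74; interest $176.00 → $6,459.74; payment $826.25; balance $5,633.49
Installment 2: opening $5,633.49; interest $158.00 → $5,791.49; payment $808.25; balance $4,983.24
Installment 3: opening $4,983.24; interest $140.00 → $5,123.24; payment $790.25; balance $4,332.99
Installment 4: opening $4,332.99; interest $122.00 → $4,454.99; payment $772.25; balance $3,682.74
Installment 5: opening $3,682.74; interest $104.00 → $3,786.74; payment $754.25; balance $3,032.49
Installment 6: opening $3,032.49; interest $85.00 → $3,117.49; payment $735.25; balance $2,382.24
Installment 7: opening $2,382.24; interest $67.00 → $2,449.24; payment $717.25; balance $1,731.99
Installment 8: opening $1,731.99; interest $49.00 → $1,780.99; payment $699.25; balance $1,081.74
Installment 9: opening $1,081.74; interest $31.00 → $1,112.74; payment $681.25; balance $431.49
Installment 10: opening $431.49; interest $13.00 → $444.49; payment $444.49; balance $0.00
Total paid: $7,228.74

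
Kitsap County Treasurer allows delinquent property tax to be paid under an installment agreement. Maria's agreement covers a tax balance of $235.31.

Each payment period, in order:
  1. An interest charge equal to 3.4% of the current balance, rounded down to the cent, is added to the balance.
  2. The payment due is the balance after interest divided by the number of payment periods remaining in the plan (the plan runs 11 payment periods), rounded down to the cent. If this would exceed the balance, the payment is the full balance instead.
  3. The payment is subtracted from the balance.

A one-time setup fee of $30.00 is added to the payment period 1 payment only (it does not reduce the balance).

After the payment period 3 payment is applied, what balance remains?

# | Opening | Interest | Payment | Fee | End bal
1 | $235.31 | $8.00 | $22.11 | $30.00 | $221.20
2 | $221.20 | $7.52 | $22.87 | — | $205.85
3 | $205.85 | $6.99 | $23.64 | — | $189.20

$189.20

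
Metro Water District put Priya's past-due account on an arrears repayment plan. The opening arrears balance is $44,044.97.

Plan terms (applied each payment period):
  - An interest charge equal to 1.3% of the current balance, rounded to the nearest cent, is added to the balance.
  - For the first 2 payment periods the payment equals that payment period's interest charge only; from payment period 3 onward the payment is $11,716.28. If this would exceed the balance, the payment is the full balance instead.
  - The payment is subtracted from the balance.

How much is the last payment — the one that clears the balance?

Payment period 1: opening $44,044.97; interest $572.58 → $44,617.55; payment $572.58; balance $44,044.97
Payment period 2: opening $44,044.97; interest $572.58 → $44,617.55; payment $572.58; balance $44,044.97
Payment period 3: opening $44,044.97; interest $572.58 → $44,617.55; payment $11,716.28; balance $32,901.27
Payment period 4: opening $32,901.27; interest $427.72 → $33,328.99; payment $11,716.28; balance $21,612.71
Payment period 5: opening $21,612.71; interest $280.97 → $21,893.68; payment $11,716.28; balance $10,177.40
Payment period 6: opening $10,177.40; interest $132.31 → $10,309.71; payment $10,309.71; balance $0.00

$10,309.71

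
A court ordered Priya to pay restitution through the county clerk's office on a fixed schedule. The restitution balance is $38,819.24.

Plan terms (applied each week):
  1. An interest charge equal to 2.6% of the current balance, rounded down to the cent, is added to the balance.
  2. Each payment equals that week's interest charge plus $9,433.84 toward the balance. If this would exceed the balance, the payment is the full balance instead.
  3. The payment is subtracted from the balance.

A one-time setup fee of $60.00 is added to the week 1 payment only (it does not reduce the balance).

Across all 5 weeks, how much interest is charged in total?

Week 1: opening $38,819.24; interest $1,009.30 → $39,828.54; payment $10,443.14 (+ $60.00 fee); balance $29,385.40
Week 2: opening $29,385.40; interest $764.02 → $30,149.42; payment $10,197.86; balance $19,951.56
Week 3: opening $19,951.56; interest $518.74 → $20,470.30; payment $9,952.58; balance $10,517.72
Week 4: opening $10,517.72; interest $273.46 → $10,791.18; payment $9,707.30; balance $1,083.88
Week 5: opening $1,083.88; interest $28.18 → $1,112.06; payment $1,112.06; balance $0.00
Total interest: $1,009.30 + $764.02 + $518.74 + $273.46 + $28.18 = $2,593.70

$2,593.70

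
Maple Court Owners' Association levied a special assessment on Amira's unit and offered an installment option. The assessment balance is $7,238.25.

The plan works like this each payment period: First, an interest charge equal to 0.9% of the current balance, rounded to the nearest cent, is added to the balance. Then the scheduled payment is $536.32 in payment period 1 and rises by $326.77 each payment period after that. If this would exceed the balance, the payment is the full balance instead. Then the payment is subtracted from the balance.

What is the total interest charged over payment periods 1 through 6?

# | Opening | Interest | Payment | End bal
1 | $7,238.25 | $65.14 | $536.32 | $6,767.07
2 | $6,767.07 | $60.90 | $863.09 | $5,964.88
3 | $5,964.88 | $53.68 | $1,189.86 | $4,828.70
4 | $4,828.70 | $43.46 | $1,516.63 | $3,355.53
5 | $3,355.53 | $30.20 | $1,843.40 | $1,542.33
6 | $1,542.33 | $13.88 | $1,556.21 | $0.00
Total interest: $65.14 + $60.90 + $53.68 + $43.46 + $30.20 + $13.88 = $267.26

$267.26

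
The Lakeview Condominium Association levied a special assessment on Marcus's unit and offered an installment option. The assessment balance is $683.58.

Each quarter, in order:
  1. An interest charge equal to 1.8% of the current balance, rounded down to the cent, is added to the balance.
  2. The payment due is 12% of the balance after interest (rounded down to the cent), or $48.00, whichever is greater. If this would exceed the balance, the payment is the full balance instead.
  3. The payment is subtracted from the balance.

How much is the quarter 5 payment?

$53.78

Quarter 1: $683.58 +$12.30 interest = $695.88; pay $83.50 → $612.38
Quarter 2: $612.38 +$11.02 interest = $623.40; pay $74.80 → $548.60
Quarter 3: $548.60 +$9.87 interest = $558.47; pay $67.01 → $491.46
Quarter 4: $491.46 +$8.84 interest = $500.30; pay $60.03 → $440.27
Quarter 5: $440.27 +$7.92 interest = $448.19; pay $53.78 → $394.41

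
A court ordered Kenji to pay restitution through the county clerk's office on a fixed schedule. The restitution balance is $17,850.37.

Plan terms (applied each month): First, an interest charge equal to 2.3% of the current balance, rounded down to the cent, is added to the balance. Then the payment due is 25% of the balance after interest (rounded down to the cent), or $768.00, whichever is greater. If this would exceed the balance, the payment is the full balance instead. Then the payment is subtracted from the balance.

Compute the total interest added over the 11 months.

$1,646.23

Month 1: $17,850.37 +$410.55 interest = $18,260.92; pay $4,565.23 → $13,695.69
Month 2: $13,695.69 +$315.00 interest = $14,010.69; pay $3,502.67 → $10,508.02
Month 3: $10,508.02 +$241.68 interest = $10,749.70; pay $2,687.42 → $8,062.28
Month 4: $8,062.28 +$185.43 interest = $8,247.71; pay $2,061.92 → $6,185.79
Month 5: $6,185.79 +$142.27 interest = $6,328.06; pay $1,582.01 → $4,746.05
Month 6: $4,746.05 +$109.15 interest = $4,855.20; pay $1,213.80 → $3,641.40
Month 7: $3,641.40 +$83.75 interest = $3,725.15; pay $931.28 → $2,793.87
Month 8: $2,793.87 +$64.25 interest = $2,858.12; pay $768.00 → $2,090.12
Month 9: $2,090.12 +$48.07 interest = $2,138.19; pay $768.00 → $1,370.19
Month 10: $1,370.19 +$31.51 interest = $1,401.70; pay $768.00 → $633.70
Month 11: $633.70 +$14.57 interest = $648.27; pay $648.27 → $0.00
Total interest: $410.55 + $315.00 + $241.68 + $185.43 + $142.27 + $109.15 + $83.75 + $64.25 + $48.07 + $31.51 + $14.57 = $1,646.23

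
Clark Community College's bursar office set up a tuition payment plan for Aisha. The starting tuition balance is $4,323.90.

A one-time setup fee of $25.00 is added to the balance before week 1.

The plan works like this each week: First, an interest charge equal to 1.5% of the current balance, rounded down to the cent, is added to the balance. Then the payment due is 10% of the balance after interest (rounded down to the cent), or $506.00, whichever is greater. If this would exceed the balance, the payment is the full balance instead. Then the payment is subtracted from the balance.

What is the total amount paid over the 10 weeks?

$4,691.44

Week 1: $4,348.90 +$65.23 interest = $4,414.13; pay $506.00 → $3,908.13
Week 2: $3,908.13 +$58.62 interest = $3,966.75; pay $506.00 → $3,460.75
Week 3: $3,460.75 +$51.91 interest = $3,512.66; pay $506.00 → $3,006.66
Week 4: $3,006.66 +$45.09 interest = $3,051.75; pay $506.00 → $2,545.75
Week 5: $2,545.75 +$38.18 interest = $2,583.93; pay $506.00 → $2,077.93
Week 6: $2,077.93 +$31.16 interest = $2,109.09; pay $506.00 → $1,603.09
Week 7: $1,603.09 +$24.04 interest = $1,627.13; pay $506.00 → $1,121.13
Week 8: $1,121.13 +$16.81 interest = $1,137.94; pay $506.00 → $631.94
Week 9: $631.94 +$9.47 interest = $641.41; pay $506.00 → $135.41
Week 10: $135.41 +$2.03 interest = $137.44; pay $137.44 → $0.00
Total paid: $4,691.44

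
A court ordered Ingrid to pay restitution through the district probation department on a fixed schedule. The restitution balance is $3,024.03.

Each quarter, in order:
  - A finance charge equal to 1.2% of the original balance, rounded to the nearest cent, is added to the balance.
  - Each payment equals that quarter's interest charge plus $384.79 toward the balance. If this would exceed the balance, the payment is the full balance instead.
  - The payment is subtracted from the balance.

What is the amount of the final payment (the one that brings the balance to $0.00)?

$366.79

Quarter 1: $3,024.03 +$36.29 interest = $3,060.32; pay $421.08 → $2,639.24
Quarter 2: $2,639.24 +$36.29 interest = $2,675.53; pay $421.08 → $2,254.45
Quarter 3: $2,254.45 +$36.29 interest = $2,290.74; pay $421.08 → $1,869.66
Quarter 4: $1,869.66 +$36.29 interest = $1,905.95; pay $421.08 → $1,484.87
Quarter 5: $1,484.87 +$36.29 interest = $1,521.16; pay $421.08 → $1,100.08
Quarter 6: $1,100.08 +$36.29 interest = $1,136.37; pay $421.08 → $715.29
Quarter 7: $715.29 +$36.29 interest = $751.58; pay $421.08 → $330.50
Quarter 8: $330.50 +$36.29 interest = $366.79; pay $366.79 → $0.00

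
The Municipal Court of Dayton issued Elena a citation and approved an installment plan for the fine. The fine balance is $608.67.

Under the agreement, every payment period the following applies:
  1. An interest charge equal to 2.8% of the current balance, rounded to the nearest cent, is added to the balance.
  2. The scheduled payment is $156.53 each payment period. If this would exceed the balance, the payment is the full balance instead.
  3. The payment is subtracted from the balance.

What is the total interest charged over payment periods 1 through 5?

# | Opening | Interest | Payment | End bal
1 | $608.67 | $17.04 | $156.53 | $469.18
2 | $469.18 | $13.14 | $156.53 | $325.79
3 | $325.79 | $9.12 | $156.53 | $178.38
4 | $178.38 | $4.99 | $156.53 | $26.84
5 | $26.84 | $0.75 | $27.59 | $0.00
Total interest: $17.04 + $13.14 + $9.12 + $4.99 + $0.75 = $45.04

$45.04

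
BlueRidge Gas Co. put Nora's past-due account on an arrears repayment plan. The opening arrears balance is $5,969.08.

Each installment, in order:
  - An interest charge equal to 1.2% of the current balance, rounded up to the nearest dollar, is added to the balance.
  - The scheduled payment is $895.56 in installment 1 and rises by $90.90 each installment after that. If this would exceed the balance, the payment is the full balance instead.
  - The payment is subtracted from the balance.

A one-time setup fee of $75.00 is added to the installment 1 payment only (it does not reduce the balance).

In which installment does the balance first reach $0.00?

6

Installment 1: opening $5,969.08; interest $72.00 → $6,041.08; payment $895.56 (+ $75.00 fee); balance $5,145.52
Installment 2: opening $5,145.52; interest $62.00 → $5,207.52; payment $986.46; balance $4,221.06
Installment 3: opening $4,221.06; interest $51.00 → $4,272.06; payment $1,077.36; balance $3,194.70
Installment 4: opening $3,194.70; interest $39.00 → $3,233.70; payment $1,168.26; balance $2,065.44
Installment 5: opening $2,065.44; interest $25.00 → $2,090.44; payment $1,259.16; balance $831.28
Installment 6: opening $831.28; interest $10.00 → $841.28; payment $841.28; balance $0.00
Balance reaches $0.00 in installment 6.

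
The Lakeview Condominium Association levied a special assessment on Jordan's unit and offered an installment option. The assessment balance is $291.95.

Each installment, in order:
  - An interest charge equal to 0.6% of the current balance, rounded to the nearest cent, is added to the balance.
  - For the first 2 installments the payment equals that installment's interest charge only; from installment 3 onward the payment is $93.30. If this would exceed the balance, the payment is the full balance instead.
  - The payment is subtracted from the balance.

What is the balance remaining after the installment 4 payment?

$108.30

Installment 1: $291.95 +$1.75 interest = $293.70; pay $1.75 → $291.95
Installment 2: $291.95 +$1.75 interest = $293.70; pay $1.75 → $291.95
Installment 3: $291.95 +$1.75 interest = $293.70; pay $93.30 → $200.40
Installment 4: $200.40 +$1.20 interest = $201.60; pay $93.30 → $108.30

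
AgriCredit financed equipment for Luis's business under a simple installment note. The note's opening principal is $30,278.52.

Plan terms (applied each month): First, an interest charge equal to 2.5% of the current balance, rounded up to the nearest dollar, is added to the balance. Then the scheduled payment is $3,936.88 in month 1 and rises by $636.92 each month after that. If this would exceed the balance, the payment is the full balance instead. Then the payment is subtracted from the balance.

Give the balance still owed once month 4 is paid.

$13,190.48

Month 1: $30,278.52 +$757.00 interest = $31,035.52; pay $3,936.88 → $27,098.64
Month 2: $27,098.64 +$678.00 interest = $27,776.64; pay $4,573.80 → $23,202.84
Month 3: $23,202.84 +$581.00 interest = $23,783.84; pay $5,210.72 → $18,573.12
Month 4: $18,573.12 +$465.00 interest = $19,038.12; pay $5,847.64 → $13,190.48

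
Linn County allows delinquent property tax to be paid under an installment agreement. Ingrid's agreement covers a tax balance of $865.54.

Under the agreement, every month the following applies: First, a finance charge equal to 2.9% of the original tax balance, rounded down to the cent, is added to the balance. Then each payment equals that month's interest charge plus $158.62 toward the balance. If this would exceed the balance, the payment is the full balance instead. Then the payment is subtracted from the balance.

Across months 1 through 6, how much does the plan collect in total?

# | Opening | Interest | Payment | End bal
1 | $865.54 | $25.10 | $183.72 | $706.92
2 | $706.92 | $25.10 | $183.72 | $548.30
3 | $548.30 | $25.10 | $183.72 | $389.68
4 | $389.68 | $25.10 | $183.72 | $231.06
5 | $231.06 | $25.10 | $183.72 | $72.44
6 | $72.44 | $25.10 | $97.54 | $0.00
Total paid: $1,016.14

$1,016.14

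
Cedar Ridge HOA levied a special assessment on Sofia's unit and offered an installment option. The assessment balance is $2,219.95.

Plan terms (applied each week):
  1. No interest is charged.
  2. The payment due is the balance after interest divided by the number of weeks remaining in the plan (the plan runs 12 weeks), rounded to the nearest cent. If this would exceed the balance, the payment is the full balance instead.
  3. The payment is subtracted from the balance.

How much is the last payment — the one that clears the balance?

$184.99

Week 1: opening $2,219.95; payment $185.00; balance $2,034.95
Week 2: opening $2,034.95; payment $185.00; balance $1,849.95
Week 3: opening $1,849.95; payment $185.00; balance $1,664.95
Week 4: opening $1,664.95; payment $184.99; balance $1,479.96
Week 5: opening $1,479.96; payment $185.00; balance $1,294.96
Week 6: opening $1,294.96; payment $184.99; balance $1,109.97
Week 7: opening $1,109.97; payment $185.00; balance $924.97
Week 8: opening $924.97; payment $184.99; balance $739.98
Week 9: opening $739.98; payment $185.00; balance $554.98
Week 10: opening $554.98; payment $184.99; balance $369.99
Week 11: opening $369.99; payment $185.00; balance $184.99
Week 12: opening $184.99; payment $184.99; balance $0.00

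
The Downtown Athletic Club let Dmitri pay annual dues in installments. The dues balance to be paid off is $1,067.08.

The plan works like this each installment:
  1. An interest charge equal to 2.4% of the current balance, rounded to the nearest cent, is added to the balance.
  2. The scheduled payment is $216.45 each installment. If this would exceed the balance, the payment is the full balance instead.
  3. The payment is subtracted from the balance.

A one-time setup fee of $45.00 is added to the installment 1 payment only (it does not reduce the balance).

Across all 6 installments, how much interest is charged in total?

Installment 1: opening $1,067.08; interest $25.61 → $1,092.69; payment $216.45 (+ $45.00 fee); balance $876.24
Installment 2: opening $876.24; interest $21.03 → $897.27; payment $216.45; balance $680.82
Installment 3: opening $680.82; interest $16.34 → $697.16; payment $216.45; balance $480.71
Installment 4: opening $480.71; interest $11.54 → $492.25; payment $216.45; balance $275.80
Installment 5: opening $275.80; interest $6.62 → $282.42; payment $216.45; balance $65.97
Installment 6: opening $65.97; interest $1.58 → $67.55; payment $67.55; balance $0.00
Total interest: $25.61 + $21.03 + $16.34 + $11.54 + $6.62 + $1.58 = $82.72

$82.72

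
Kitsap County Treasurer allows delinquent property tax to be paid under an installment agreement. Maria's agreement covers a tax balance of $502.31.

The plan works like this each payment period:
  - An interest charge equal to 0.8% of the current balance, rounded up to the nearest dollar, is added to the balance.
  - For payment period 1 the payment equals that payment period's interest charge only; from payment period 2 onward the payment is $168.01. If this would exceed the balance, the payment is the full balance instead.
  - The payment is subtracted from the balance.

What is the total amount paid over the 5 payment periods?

Payment period 1: $502.31 +$5.00 interest = $507.31; pay $5.00 → $502.31
Payment period 2: $502.31 +$5.00 interest = $507.31; pay $168.01 → $339.30
Payment period 3: $339.30 +$3.00 interest = $342.30; pay $168.01 → $174.29
Payment period 4: $174.29 +$2.00 interest = $176.29; pay $168.01 → $8.28
Payment period 5: $8.28 +$1.00 interest = $9.28; pay $9.28 → $0.00
Total paid: $518.31

$518.31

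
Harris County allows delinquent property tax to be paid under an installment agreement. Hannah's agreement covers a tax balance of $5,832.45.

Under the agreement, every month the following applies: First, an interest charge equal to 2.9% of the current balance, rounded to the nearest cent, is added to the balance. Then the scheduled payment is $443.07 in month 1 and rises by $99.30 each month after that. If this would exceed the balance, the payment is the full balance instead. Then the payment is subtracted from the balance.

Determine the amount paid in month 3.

$641.67

Month 1: $5,832.45 +$169.14 interest = $6,001.59; pay $443.07 → $5,558.52
Month 2: $5,558.52 +$161.20 interest = $5,719.72; pay $542.37 → $5,177.35
Month 3: $5,177.35 +$150.14 interest = $5,327.49; pay $641.67 → $4,685.82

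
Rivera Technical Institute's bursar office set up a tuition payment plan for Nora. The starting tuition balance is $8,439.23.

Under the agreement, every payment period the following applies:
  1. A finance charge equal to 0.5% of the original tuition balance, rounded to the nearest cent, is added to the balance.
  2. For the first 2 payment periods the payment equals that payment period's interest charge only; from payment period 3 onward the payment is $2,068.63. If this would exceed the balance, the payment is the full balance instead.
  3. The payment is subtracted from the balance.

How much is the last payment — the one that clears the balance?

$375.71

Payment period 1: $8,439.23 +$42.20 interest = $8,481.43; pay $42.20 → $8,439.23
Payment period 2: $8,439.23 +$42.20 interest = $8,481.43; pay $42.20 → $8,439.23
Payment period 3: $8,439.23 +$42.20 interest = $8,481.43; pay $2,068.63 → $6,412.80
Payment period 4: $6,412.80 +$42.20 interest = $6,455.00; pay $2,068.63 → $4,386.37
Payment period 5: $4,386.37 +$42.20 interest = $4,428.57; pay $2,068.63 → $2,359.94
Payment period 6: $2,359.94 +$42.20 interest = $2,402.14; pay $2,068.63 → $333.51
Payment period 7: $333.51 +$42.20 interest = $375.71; pay $375.71 → $0.00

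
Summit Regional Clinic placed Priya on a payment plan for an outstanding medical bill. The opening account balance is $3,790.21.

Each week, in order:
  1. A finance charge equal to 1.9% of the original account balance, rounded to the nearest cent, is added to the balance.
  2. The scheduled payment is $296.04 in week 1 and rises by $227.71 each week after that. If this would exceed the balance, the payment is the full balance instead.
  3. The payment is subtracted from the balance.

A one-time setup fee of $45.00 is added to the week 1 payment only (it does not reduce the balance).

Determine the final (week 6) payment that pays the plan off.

Week 1: $3,790.21 +$72.01 interest = $3,862.22; pay $296.04 (+ $45.00 fee) → $3,566.18
Week 2: $3,566.18 +$72.01 interest = $3,638.19; pay $523.75 → $3,114.44
Week 3: $3,114.44 +$72.01 interest = $3,186.45; pay $751.46 → $2,434.99
Week 4: $2,434.99 +$72.01 interest = $2,507.00; pay $979.17 → $1,527.83
Week 5: $1,527.83 +$72.01 interest = $1,599.84; pay $1,206.88 → $392.96
Week 6: $392.96 +$72.01 interest = $464.97; pay $464.97 → $0.00

$464.97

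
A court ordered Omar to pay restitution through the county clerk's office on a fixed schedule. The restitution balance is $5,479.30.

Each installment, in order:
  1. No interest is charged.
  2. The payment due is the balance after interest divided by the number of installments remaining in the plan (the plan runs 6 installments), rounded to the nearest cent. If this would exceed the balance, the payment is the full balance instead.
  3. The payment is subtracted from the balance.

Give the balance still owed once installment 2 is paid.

Installment 1: opening $5,479.30; payment $913.22; balance $4,566.08
Installment 2: opening $4,566.08; payment $913.22; balance $3,652.86

$3,652.86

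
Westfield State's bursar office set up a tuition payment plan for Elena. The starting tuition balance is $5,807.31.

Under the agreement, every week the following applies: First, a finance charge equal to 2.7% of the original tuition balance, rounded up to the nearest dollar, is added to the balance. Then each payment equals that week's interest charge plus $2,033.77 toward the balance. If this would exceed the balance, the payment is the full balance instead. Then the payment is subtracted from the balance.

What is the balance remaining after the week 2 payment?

$1,739.77

# | Opening | Interest | Payment | End bal
1 | $5,807.31 | $157.00 | $2,190.77 | $3,773.54
2 | $3,773.54 | $157.00 | $2,190.77 | $1,739.77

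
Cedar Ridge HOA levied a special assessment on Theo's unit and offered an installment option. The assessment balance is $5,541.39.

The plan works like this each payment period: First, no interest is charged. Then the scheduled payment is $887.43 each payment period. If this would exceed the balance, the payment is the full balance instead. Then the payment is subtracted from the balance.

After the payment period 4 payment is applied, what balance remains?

Payment period 1: $5,541.39 − $887.43 → $4,653.96
Payment period 2: $4,653.96 − $887.43 → $3,766.53
Payment period 3: $3,766.53 − $887.43 → $2,879.10
Payment period 4: $2,879.10 − $887.43 → $1,991.67

$1,991.67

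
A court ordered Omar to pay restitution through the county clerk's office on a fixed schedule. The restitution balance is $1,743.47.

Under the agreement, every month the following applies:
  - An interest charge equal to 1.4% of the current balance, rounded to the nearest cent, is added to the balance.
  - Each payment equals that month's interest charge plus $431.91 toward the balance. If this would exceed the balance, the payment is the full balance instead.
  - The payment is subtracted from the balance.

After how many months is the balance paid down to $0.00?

5

Month 1: opening $1,743.47; interest $24.41 → $1,767.88; payment $456.32; balance $1,311.56
Month 2: opening $1,311.56; interest $18.36 → $1,329.92; payment $450.27; balance $879.65
Month 3: opening $879.65; interest $12.32 → $891.97; payment $444.23; balance $447.74
Month 4: opening $447.74; interest $6.27 → $454.01; payment $438.18; balance $15.83
Month 5: opening $15.83; interest $0.22 → $16.05; payment $16.05; balance $0.00
Balance reaches $0.00 in month 5.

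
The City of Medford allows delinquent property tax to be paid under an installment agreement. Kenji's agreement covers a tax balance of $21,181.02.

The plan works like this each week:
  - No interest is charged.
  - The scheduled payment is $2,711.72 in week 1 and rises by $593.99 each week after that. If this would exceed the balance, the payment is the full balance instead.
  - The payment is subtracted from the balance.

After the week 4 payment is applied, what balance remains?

$6,770.20

# | Opening | Payment | End bal
1 | $21,181.02 | $2,711.72 | $18,469.30
2 | $18,469.30 | $3,305.71 | $15,163.59
3 | $15,163.59 | $3,899.70 | $11,263.89
4 | $11,263.89 | $4,493.69 | $6,770.20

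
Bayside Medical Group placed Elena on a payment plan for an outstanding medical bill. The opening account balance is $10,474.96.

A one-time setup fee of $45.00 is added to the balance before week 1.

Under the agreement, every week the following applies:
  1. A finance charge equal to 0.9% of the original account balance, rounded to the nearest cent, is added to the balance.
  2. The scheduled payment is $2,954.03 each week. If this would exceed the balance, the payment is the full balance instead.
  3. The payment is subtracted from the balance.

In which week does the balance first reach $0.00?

# | Opening | Interest | Payment | End bal
1 | $10,519.96 | $94.27 | $2,954.03 | $7,660.20
2 | $7,660.20 | $94.27 | $2,954.03 | $4,800.44
3 | $4,800.44 | $94.27 | $2,954.03 | $1,940.68
4 | $1,940.68 | $94.27 | $2,034.95 | $0.00
Balance reaches $0.00 in week 4.

4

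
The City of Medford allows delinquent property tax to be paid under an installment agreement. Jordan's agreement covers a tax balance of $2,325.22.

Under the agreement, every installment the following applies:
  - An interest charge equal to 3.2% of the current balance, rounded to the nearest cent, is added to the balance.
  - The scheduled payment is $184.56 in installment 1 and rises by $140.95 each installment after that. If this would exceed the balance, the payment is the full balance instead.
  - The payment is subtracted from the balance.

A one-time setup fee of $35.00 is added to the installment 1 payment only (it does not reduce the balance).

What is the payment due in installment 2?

$325.51

# | Opening | Interest | Payment | Fee | End bal
1 | $2,325.22 | $74.41 | $184.56 | $35.00 | $2,215.07
2 | $2,215.07 | $70.88 | $325.51 | — | $1,960.44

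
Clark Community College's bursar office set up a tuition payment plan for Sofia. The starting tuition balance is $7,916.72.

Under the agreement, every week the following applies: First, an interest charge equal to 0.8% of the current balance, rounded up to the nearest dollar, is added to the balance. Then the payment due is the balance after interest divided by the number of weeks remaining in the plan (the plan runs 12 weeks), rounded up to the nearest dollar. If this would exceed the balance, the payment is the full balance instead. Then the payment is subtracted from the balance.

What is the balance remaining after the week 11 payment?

$719.72

Week 1: opening $7,916.72; interest $64.00 → $7,980.72; payment $666.00; balance $7,314.72
Week 2: opening $7,314.72; interest $59.00 → $7,373.72; payment $671.00; balance $6,702.72
Week 3: opening $6,702.72; interest $54.00 → $6,756.72; payment $676.00; balance $6,080.72
Week 4: opening $6,080.72; interest $49.00 → $6,129.72; payment $682.00; balance $5,447.72
Week 5: opening $5,447.72; interest $44.00 → $5,491.72; payment $687.00; balance $4,804.72
Week 6: opening $4,804.72; interest $39.00 → $4,843.72; payment $692.00; balance $4,151.72
Week 7: opening $4,151.72; interest $34.00 → $4,185.72; payment $698.00; balance $3,487.72
Week 8: opening $3,487.72; interest $28.00 → $3,515.72; payment $704.00; balance $2,811.72
Week 9: opening $2,811.72; interest $23.00 → $2,834.72; payment $709.00; balance $2,125.72
Week 10: opening $2,125.72; interest $18.00 → $2,143.72; payment $715.00; balance $1,428.72
Week 11: opening $1,428.72; interest $12.00 → $1,440.72; payment $721.00; balance $719.72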